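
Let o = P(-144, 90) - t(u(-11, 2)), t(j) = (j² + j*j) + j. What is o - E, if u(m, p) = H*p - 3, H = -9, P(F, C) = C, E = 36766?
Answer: -37537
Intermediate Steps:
u(m, p) = -3 - 9*p (u(m, p) = -9*p - 3 = -3 - 9*p)
t(j) = j + 2*j² (t(j) = (j² + j²) + j = 2*j² + j = j + 2*j²)
o = -771 (o = 90 - (-3 - 9*2)*(1 + 2*(-3 - 9*2)) = 90 - (-3 - 18)*(1 + 2*(-3 - 18)) = 90 - (-21)*(1 + 2*(-21)) = 90 - (-21)*(1 - 42) = 90 - (-21)*(-41) = 90 - 1*861 = 90 - 861 = -771)
o - E = -771 - 1*36766 = -771 - 36766 = -37537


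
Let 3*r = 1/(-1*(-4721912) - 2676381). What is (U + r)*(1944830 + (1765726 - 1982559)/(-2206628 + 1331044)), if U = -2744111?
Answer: -14337667898640444614848783/2686551322656 ≈ -5.3368e+12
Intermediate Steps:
r = 1/6136593 (r = 1/(3*(-1*(-4721912) - 2676381)) = 1/(3*(4721912 - 2676381)) = (1/3)/2045531 = (1/3)*(1/2045531) = 1/6136593 ≈ 1.6296e-7)
(U + r)*(1944830 + (1765726 - 1982559)/(-2206628 + 1331044)) = (-2744111 + 1/6136593)*(1944830 + (1765726 - 1982559)/(-2206628 + 1331044)) = -16839492353822*(1944830 - 216833/(-875584))/6136593 = -16839492353822*(1944830 - 216833*(-1/875584))/6136593 = -16839492353822*(1944830 + 216833/875584)/6136593 = -16839492353822/6136593*1702862247553/875584 = -14337667898640444614848783/2686551322656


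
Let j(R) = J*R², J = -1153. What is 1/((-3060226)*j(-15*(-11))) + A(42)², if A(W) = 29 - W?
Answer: 16234443310392451/96061794736050 ≈ 169.00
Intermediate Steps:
j(R) = -1153*R²
1/((-3060226)*j(-15*(-11))) + A(42)² = 1/((-3060226)*((-1153*(-15*(-11))²))) + (29 - 1*42)² = -1/(3060226*((-1153*165²))) + (29 - 42)² = -1/(3060226*((-1153*27225))) + (-13)² = -1/3060226/(-31390425) + 169 = -1/3060226*(-1/31390425) + 169 = 1/96061794736050 + 169 = 16234443310392451/96061794736050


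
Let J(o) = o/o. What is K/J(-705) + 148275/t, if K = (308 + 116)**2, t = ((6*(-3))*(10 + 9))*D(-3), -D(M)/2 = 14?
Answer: 191298139/1064 ≈ 1.7979e+5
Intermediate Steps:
D(M) = -28 (D(M) = -2*14 = -28)
t = 9576 (t = ((6*(-3))*(10 + 9))*(-28) = -18*19*(-28) = -342*(-28) = 9576)
K = 179776 (K = 424**2 = 179776)
J(o) = 1
K/J(-705) + 148275/t = 179776/1 + 148275/9576 = 179776*1 + 148275*(1/9576) = 179776 + 16475/1064 = 191298139/1064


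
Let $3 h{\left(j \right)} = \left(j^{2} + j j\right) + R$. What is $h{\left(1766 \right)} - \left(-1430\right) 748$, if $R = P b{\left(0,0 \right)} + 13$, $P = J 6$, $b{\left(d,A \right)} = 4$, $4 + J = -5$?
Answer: $3148743$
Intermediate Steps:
$J = -9$ ($J = -4 - 5 = -9$)
$P = -54$ ($P = \left(-9\right) 6 = -54$)
$R = -203$ ($R = \left(-54\right) 4 + 13 = -216 + 13 = -203$)
$h{\left(j \right)} = - \frac{203}{3} + \frac{2 j^{2}}{3}$ ($h{\left(j \right)} = \frac{\left(j^{2} + j j\right) - 203}{3} = \frac{\left(j^{2} + j^{2}\right) - 203}{3} = \frac{2 j^{2} - 203}{3} = \frac{-203 + 2 j^{2}}{3} = - \frac{203}{3} + \frac{2 j^{2}}{3}$)
$h{\left(1766 \right)} - \left(-1430\right) 748 = \left(- \frac{203}{3} + \frac{2 \cdot 1766^{2}}{3}\right) - \left(-1430\right) 748 = \left(- \frac{203}{3} + \frac{2}{3} \cdot 3118756\right) - -1069640 = \left(- \frac{203}{3} + \frac{6237512}{3}\right) + 1069640 = 2079103 + 1069640 = 3148743$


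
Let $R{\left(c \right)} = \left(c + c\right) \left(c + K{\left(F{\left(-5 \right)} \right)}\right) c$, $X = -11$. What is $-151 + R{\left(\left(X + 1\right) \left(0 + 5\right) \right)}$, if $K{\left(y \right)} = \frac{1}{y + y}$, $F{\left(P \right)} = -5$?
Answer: $-250651$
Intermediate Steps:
$K{\left(y \right)} = \frac{1}{2 y}$
$R{\left(c \right)} = 2 c^{2} \left(- \frac{1}{10} + c\right)$ ($R{\left(c \right)} = \left(c + c\right) \left(c + \frac{1}{2 \left(-5\right)}\right) c = 2 c \left(c + \frac{1}{2} \left(- \frac{1}{5}\right)\right) c = 2 c \left(c - \frac{1}{10}\right) c = 2 c \left(- \frac{1}{10} + c\right) c = 2 c^{2} \left(- \frac{1}{10} + c\right)$)
$-151 + R{\left(\left(X + 1\right) \left(0 + 5\right) \right)} = -151 + \frac{\left(\left(-11 + 1\right) \left(0 + 5\right)\right)^{2} \left(-1 + 10 \left(-11 + 1\right) \left(0 + 5\right)\right)}{5} = -151 + \frac{\left(\left(-10\right) 5\right)^{2} \left(-1 + 10 \left(\left(-10\right) 5\right)\right)}{5} = -151 + \frac{\left(-50\right)^{2} \left(-1 + 10 \left(-50\right)\right)}{5} = -151 + \frac{1}{5} \cdot 2500 \left(-1 - 500\right) = -151 + \frac{1}{5} \cdot 2500 \left(-501\right) = -151 - 250500 = -250651$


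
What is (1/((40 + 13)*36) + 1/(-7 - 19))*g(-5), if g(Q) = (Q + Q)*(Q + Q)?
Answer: -23525/6201 ≈ -3.7937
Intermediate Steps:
g(Q) = 4*Q² (g(Q) = (2*Q)*(2*Q) = 4*Q²)
(1/((40 + 13)*36) + 1/(-7 - 19))*g(-5) = (1/((40 + 13)*36) + 1/(-7 - 19))*(4*(-5)²) = ((1/36)/53 + 1/(-26))*(4*25) = ((1/53)*(1/36) + 1*(-1/26))*100 = (1/1908 - 1/26)*100 = -941/24804*100 = -23525/6201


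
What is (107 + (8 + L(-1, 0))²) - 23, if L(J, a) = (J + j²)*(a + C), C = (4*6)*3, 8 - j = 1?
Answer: 11999380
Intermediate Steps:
j = 7 (j = 8 - 1*1 = 8 - 1 = 7)
C = 72 (C = 24*3 = 72)
L(J, a) = (49 + J)*(72 + a) (L(J, a) = (J + 7²)*(a + 72) = (J + 49)*(72 + a) = (49 + J)*(72 + a))
(107 + (8 + L(-1, 0))²) - 23 = (107 + (8 + (3528 + 49*0 + 72*(-1) - 1*0))²) - 23 = (107 + (8 + (3528 + 0 - 72 + 0))²) - 23 = (107 + (8 + 3456)²) - 23 = (107 + 3464²) - 23 = (107 + 11999296) - 23 = 11999403 - 23 = 11999380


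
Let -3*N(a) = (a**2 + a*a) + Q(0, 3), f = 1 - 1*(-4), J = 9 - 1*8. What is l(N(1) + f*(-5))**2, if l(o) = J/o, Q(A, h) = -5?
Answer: 1/576 ≈ 0.0017361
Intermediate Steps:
J = 1 (J = 9 - 8 = 1)
f = 5 (f = 1 + 4 = 5)
N(a) = 5/3 - 2*a**2/3 (N(a) = -((a**2 + a*a) - 5)/3 = -((a**2 + a**2) - 5)/3 = -(2*a**2 - 5)/3 = -(-5 + 2*a**2)/3 = 5/3 - 2*a**2/3)
l(o) = 1/o
l(N(1) + f*(-5))**2 = (1/((5/3 - 2/3*1**2) + 5*(-5)))**2 = (1/((5/3 - 2/3*1) - 25))**2 = (1/((5/3 - 2/3) - 25))**2 = (1/(1 - 25))**2 = (1/(-24))**2 = (-1/24)**2 = 1/576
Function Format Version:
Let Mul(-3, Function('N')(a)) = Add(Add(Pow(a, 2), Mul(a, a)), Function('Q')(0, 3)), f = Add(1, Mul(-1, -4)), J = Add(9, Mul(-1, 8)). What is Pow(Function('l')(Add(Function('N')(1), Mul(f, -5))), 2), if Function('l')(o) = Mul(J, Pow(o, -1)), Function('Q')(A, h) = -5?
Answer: Rational(1, 576) ≈ 0.0017361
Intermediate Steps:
J = 1 (J = Add(9, -8) = 1)
f = 5 (f = Add(1, 4) = 5)
Function('N')(a) = Add(Rational(5, 3), Mul(Rational(-2, 3), Pow(a, 2))) (Function('N')(a) = Mul(Rational(-1, 3), Add(Add(Pow(a, 2), Mul(a, a)), -5)) = Mul(Rational(-1, 3), Add(Add(Pow(a, 2), Pow(a, 2)), -5)) = Mul(Rational(-1, 3), Add(Mul(2, Pow(a, 2)), -5)) = Mul(Rational(-1, 3), Add(-5, Mul(2, Pow(a, 2)))) = Add(Rational(5, 3), Mul(Rational(-2, 3), Pow(a, 2))))
Function('l')(o) = Pow(o, -1) (Function('l')(o) = Mul(1, Pow(o, -1)) = Pow(o, -1))
Pow(Function('l')(Add(Function('N')(1), Mul(f, -5))), 2) = Pow(Pow(Add(Add(Rational(5, 3), Mul(Rational(-2, 3), Pow(1, 2))), Mul(5, -5)), -1), 2) = Pow(Pow(Add(Add(Rational(5, 3), Mul(Rational(-2, 3), 1)), -25), -1), 2) = Pow(Pow(Add(Add(Rational(5, 3), Rational(-2, 3)), -25), -1), 2) = Pow(Pow(Add(1, -25), -1), 2) = Pow(Pow(-24, -1), 2) = Pow(Rational(-1, 24), 2) = Rational(1, 576)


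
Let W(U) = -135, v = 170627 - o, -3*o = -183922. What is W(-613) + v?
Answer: 327554/3 ≈ 1.0918e+5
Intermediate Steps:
o = 183922/3 (o = -⅓*(-183922) = 183922/3 ≈ 61307.)
v = 327959/3 (v = 170627 - 1*183922/3 = 170627 - 183922/3 = 327959/3 ≈ 1.0932e+5)
W(-613) + v = -135 + 327959/3 = 327554/3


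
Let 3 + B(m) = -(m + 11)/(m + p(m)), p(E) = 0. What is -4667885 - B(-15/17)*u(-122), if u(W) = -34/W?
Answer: -4271116934/915 ≈ -4.6679e+6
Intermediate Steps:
B(m) = -3 - (11 + m)/m (B(m) = -3 - (m + 11)/(m + 0) = -3 - (11 + m)/m)
-4667885 - B(-15/17)*u(-122) = -4667885 - (-4 - 11/((-15/17)))*(-34/(-122)) = -4667885 - (-4 - 11/((-15*1/17)))*(-34*(-1/122)) = -4667885 - (-4 - 11/(-15/17))*17/61 = -4667885 - (-4 - 11*(-17/15))*17/61 = -4667885 - (-4 + 187/15)*17/61 = -4667885 - 127*17/(15*61) = -4667885 - 1*2159/915 = -4667885 - 2159/915 = -4271116934/915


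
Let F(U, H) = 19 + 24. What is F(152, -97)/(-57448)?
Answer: -1/1336 ≈ -0.00074850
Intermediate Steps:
F(U, H) = 43
F(152, -97)/(-57448) = 43/(-57448) = 43*(-1/57448) = -1/1336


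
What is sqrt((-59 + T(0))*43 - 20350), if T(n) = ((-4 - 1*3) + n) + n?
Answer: 2*I*sqrt(5797) ≈ 152.28*I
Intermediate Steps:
T(n) = -7 + 2*n (T(n) = ((-4 - 3) + n) + n = (-7 + n) + n = -7 + 2*n)
sqrt((-59 + T(0))*43 - 20350) = sqrt((-59 + (-7 + 2*0))*43 - 20350) = sqrt((-59 + (-7 + 0))*43 - 20350) = sqrt((-59 - 7)*43 - 20350) = sqrt(-66*43 - 20350) = sqrt(-2838 - 20350) = sqrt(-23188) = 2*I*sqrt(5797)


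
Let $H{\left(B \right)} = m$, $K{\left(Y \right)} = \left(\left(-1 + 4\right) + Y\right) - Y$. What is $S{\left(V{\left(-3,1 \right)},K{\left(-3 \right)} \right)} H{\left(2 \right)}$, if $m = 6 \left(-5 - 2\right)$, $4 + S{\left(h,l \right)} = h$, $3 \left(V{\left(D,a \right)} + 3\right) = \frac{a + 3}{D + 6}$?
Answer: $\frac{826}{3} \approx 275.33$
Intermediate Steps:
$K{\left(Y \right)} = 3$ ($K{\left(Y \right)} = \left(3 + Y\right) - Y = 3$)
$V{\left(D,a \right)} = -3 + \frac{3 + a}{3 \left(6 + D\right)}$ ($V{\left(D,a \right)} = -3 + \frac{\left(a + 3\right) \frac{1}{D + 6}}{3} = -3 + \frac{\left(3 + a\right) \frac{1}{6 + D}}{3} = -3 + \frac{\frac{1}{6 + D} \left(3 + a\right)}{3} = -3 + \frac{3 + a}{3 \left(6 + D\right)}$)
$S{\left(h,l \right)} = -4 + h$
$m = -42$ ($m = 6 \left(-7\right) = -42$)
$H{\left(B \right)} = -42$
$S{\left(V{\left(-3,1 \right)},K{\left(-3 \right)} \right)} H{\left(2 \right)} = \left(-4 + \frac{-51 + 1 - -27}{3 \left(6 - 3\right)}\right) \left(-42\right) = \left(-4 + \frac{-51 + 1 + 27}{3 \cdot 3}\right) \left(-42\right) = \left(-4 + \frac{1}{3} \cdot \frac{1}{3} \left(-23\right)\right) \left(-42\right) = \left(-4 - \frac{23}{9}\right) \left(-42\right) = \left(- \frac{59}{9}\right) \left(-42\right) = \frac{826}{3}$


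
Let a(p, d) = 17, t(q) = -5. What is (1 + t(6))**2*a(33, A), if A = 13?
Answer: 272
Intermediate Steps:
(1 + t(6))**2*a(33, A) = (1 - 5)**2*17 = (-4)**2*17 = 16*17 = 272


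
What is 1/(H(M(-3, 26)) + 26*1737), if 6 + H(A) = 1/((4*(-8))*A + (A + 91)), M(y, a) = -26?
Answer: 897/40504933 ≈ 2.2145e-5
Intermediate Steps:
H(A) = -6 + 1/(91 - 31*A) (H(A) = -6 + 1/((4*(-8))*A + (A + 91)) = -6 + 1/(-32*A + (91 + A)) = -6 + 1/(91 - 31*A))
1/(H(M(-3, 26)) + 26*1737) = 1/((545 - 186*(-26))/(-91 + 31*(-26)) + 26*1737) = 1/((545 + 4836)/(-91 - 806) + 45162) = 1/(5381/(-897) + 45162) = 1/(-1/897*5381 + 45162) = 1/(-5381/897 + 45162) = 1/(40504933/897) = 897/40504933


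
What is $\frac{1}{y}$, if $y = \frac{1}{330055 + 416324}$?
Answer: $746379$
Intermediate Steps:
$y = \frac{1}{746379} \approx 1.3398 \cdot 10^{-6}$
$\frac{1}{y} = \frac{1}{\frac{1}{746379}} = 746379$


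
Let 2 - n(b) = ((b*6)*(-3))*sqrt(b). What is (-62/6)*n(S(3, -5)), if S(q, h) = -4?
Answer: -62/3 + 1488*I ≈ -20.667 + 1488.0*I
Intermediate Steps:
n(b) = 2 + 18*b**(3/2) (n(b) = 2 - (b*6)*(-3)*sqrt(b) = 2 - (6*b)*(-3)*sqrt(b) = 2 - (-18*b)*sqrt(b) = 2 - (-18)*b**(3/2) = 2 + 18*b**(3/2))
(-62/6)*n(S(3, -5)) = (-62/6)*(2 + 18*(-4)**(3/2)) = ((1/6)*(-62))*(2 + 18*(-8*I)) = -31*(2 - 144*I)/3 = -62/3 + 1488*I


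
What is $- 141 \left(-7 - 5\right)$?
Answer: $1692$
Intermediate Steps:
$- 141 \left(-7 - 5\right) = \left(-141\right) \left(-12\right) = 1692$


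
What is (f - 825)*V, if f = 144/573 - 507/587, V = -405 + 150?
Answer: 23604122430/112117 ≈ 2.1053e+5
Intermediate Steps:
V = -255
f = -68661/112117 (f = 144*(1/573) - 507*1/587 = 48/191 - 507/587 = -68661/112117 ≈ -0.61240)
(f - 825)*V = (-68661/112117 - 825)*(-255) = -92565186/112117*(-255) = 23604122430/112117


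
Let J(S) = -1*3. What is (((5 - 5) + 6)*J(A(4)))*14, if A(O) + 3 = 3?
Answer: -252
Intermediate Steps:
A(O) = 0 (A(O) = -3 + 3 = 0)
J(S) = -3
(((5 - 5) + 6)*J(A(4)))*14 = (((5 - 5) + 6)*(-3))*14 = ((0 + 6)*(-3))*14 = (6*(-3))*14 = -18*14 = -252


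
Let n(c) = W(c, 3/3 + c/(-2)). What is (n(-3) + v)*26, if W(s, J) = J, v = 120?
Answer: 3185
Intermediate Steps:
n(c) = 1 - c/2 (n(c) = 3/3 + c/(-2) = 3*(1/3) + c*(-1/2) = 1 - c/2)
(n(-3) + v)*26 = ((1 - 1/2*(-3)) + 120)*26 = ((1 + 3/2) + 120)*26 = (5/2 + 120)*26 = (245/2)*26 = 3185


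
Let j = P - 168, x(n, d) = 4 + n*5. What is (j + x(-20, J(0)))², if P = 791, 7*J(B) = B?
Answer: 277729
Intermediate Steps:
J(B) = B/7
x(n, d) = 4 + 5*n
j = 623 (j = 791 - 168 = 623)
(j + x(-20, J(0)))² = (623 + (4 + 5*(-20)))² = (623 + (4 - 100))² = (623 - 96)² = 527² = 277729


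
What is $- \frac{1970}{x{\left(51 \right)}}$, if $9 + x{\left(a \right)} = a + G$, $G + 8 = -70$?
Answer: $\frac{985}{18} \approx 54.722$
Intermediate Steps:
$G = -78$ ($G = -8 - 70 = -78$)
$x{\left(a \right)} = -87 + a$ ($x{\left(a \right)} = -9 + \left(a - 78\right) = -9 + \left(-78 + a\right) = -87 + a$)
$- \frac{1970}{x{\left(51 \right)}} = - \frac{1970}{-87 + 51} = - \frac{1970}{-36} = \left(-1970\right) \left(- \frac{1}{36}\right) = \frac{985}{18}$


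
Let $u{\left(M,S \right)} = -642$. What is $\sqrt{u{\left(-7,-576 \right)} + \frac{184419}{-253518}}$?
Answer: $\frac{15 i \sqrt{21227362}}{2726} \approx 25.352 i$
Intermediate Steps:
$\sqrt{u{\left(-7,-576 \right)} + \frac{184419}{-253518}} = \sqrt{-642 + \frac{184419}{-253518}} = \sqrt{-642 + 184419 \left(- \frac{1}{253518}\right)} = \sqrt{-642 - \frac{1983}{2726}} = \sqrt{- \frac{1752075}{2726}} = \frac{15 i \sqrt{21227362}}{2726}$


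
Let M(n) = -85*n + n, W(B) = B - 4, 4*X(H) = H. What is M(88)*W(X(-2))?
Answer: 33264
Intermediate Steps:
X(H) = H/4
W(B) = -4 + B
M(n) = -84*n
M(88)*W(X(-2)) = (-84*88)*(-4 + (1/4)*(-2)) = -7392*(-4 - 1/2) = -7392*(-9/2) = 33264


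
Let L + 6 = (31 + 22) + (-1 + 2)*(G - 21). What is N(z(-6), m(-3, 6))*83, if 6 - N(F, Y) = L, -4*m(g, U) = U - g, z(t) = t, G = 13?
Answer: -2739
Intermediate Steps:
L = 39 (L = -6 + ((31 + 22) + (-1 + 2)*(13 - 21)) = -6 + (53 + 1*(-8)) = -6 + (53 - 8) = -6 + 45 = 39)
m(g, U) = -U/4 + g/4 (m(g, U) = -(U - g)/4 = -U/4 + g/4)
N(F, Y) = -33 (N(F, Y) = 6 - 1*39 = 6 - 39 = -33)
N(z(-6), m(-3, 6))*83 = -33*83 = -2739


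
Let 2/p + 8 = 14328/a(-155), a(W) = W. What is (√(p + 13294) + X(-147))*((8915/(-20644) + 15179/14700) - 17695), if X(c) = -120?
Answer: 2684831360612/1264445 - 671207840153*√201372743586/147636598200 ≈ 83172.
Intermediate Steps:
p = -155/7784 (p = 2/(-8 + 14328/(-155)) = 2/(-8 + 14328*(-1/155)) = 2/(-8 - 14328/155) = 2/(-15568/155) = 2*(-155/15568) = -155/7784 ≈ -0.019913)
(√(p + 13294) + X(-147))*((8915/(-20644) + 15179/14700) - 17695) = (√(-155/7784 + 13294) - 120)*((8915/(-20644) + 15179/14700) - 17695) = (√(103480341/7784) - 120)*((8915*(-1/20644) + 15179*(1/14700)) - 17695) = (√201372743586/3892 - 120)*((-8915/20644 + 15179/14700) - 17695) = (-120 + √201372743586/3892)*(22788097/37933350 - 17695) = (-120 + √201372743586/3892)*(-671207840153/37933350) = 2684831360612/1264445 - 671207840153*√201372743586/147636598200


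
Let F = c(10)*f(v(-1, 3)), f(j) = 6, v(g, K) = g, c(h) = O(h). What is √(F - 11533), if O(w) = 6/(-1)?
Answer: I*√11569 ≈ 107.56*I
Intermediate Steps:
O(w) = -6 (O(w) = 6*(-1) = -6)
c(h) = -6
F = -36 (F = -6*6 = -36)
√(F - 11533) = √(-36 - 11533) = √(-11569) = I*√11569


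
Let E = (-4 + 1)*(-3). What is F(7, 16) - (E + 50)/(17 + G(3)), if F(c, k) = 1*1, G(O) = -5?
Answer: -47/12 ≈ -3.9167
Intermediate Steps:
E = 9 (E = -3*(-3) = 9)
F(c, k) = 1
F(7, 16) - (E + 50)/(17 + G(3)) = 1 - (9 + 50)/(17 - 5) = 1 - 59/12 = -47/12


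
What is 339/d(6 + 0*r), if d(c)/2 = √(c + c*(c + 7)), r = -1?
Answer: 113*√21/28 ≈ 18.494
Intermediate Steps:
d(c) = 2*√(c + c*(7 + c)) (d(c) = 2*√(c + c*(c + 7)) = 2*√(c + c*(7 + c)))
339/d(6 + 0*r) = 339/((2*√((6 + 0*(-1))*(8 + (6 + 0*(-1)))))) = 339/((2*√((6 + 0)*(8 + (6 + 0))))) = 339/((2*√(6*(8 + 6)))) = 339/((2*√(6*14))) = 339/((2*√84)) = 339/((2*(2*√21))) = 339/((4*√21)) = 339*(√21/84) = 113*√21/28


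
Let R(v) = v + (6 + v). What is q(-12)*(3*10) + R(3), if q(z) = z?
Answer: -348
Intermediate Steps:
R(v) = 6 + 2*v
q(-12)*(3*10) + R(3) = -36*10 + (6 + 2*3) = -12*30 + (6 + 6) = -360 + 12 = -348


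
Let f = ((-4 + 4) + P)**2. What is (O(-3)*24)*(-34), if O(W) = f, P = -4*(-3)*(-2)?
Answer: -470016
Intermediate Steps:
P = -24 (P = 12*(-2) = -24)
f = 576 (f = ((-4 + 4) - 24)**2 = (0 - 24)**2 = (-24)**2 = 576)
O(W) = 576
(O(-3)*24)*(-34) = (576*24)*(-34) = 13824*(-34) = -470016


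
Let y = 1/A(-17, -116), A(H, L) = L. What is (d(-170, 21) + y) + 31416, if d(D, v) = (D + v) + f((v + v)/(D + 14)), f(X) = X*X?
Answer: 153239880/4901 ≈ 31267.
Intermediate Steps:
f(X) = X²
y = -1/116 (y = 1/(-116) = -1/116 ≈ -0.0086207)
d(D, v) = D + v + 4*v²/(14 + D)² (d(D, v) = (D + v) + ((v + v)/(D + 14))² = (D + v) + ((2*v)/(14 + D))² = (D + v) + (2*v/(14 + D))² = (D + v) + 4*v²/(14 + D)² = D + v + 4*v²/(14 + D)²)
(d(-170, 21) + y) + 31416 = ((-170 + 21 + 4*21²/(14 - 170)²) - 1/116) + 31416 = ((-170 + 21 + 4*441/(-156)²) - 1/116) + 31416 = ((-170 + 21 + 4*441*(1/24336)) - 1/116) + 31416 = ((-170 + 21 + 49/676) - 1/116) + 31416 = (-100675/676 - 1/116) + 31416 = -729936/4901 + 31416 = 153239880/4901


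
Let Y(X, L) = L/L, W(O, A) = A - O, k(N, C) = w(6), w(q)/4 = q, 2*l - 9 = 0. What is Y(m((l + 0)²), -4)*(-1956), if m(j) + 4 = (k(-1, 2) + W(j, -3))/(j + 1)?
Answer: -1956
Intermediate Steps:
l = 9/2 (l = 9/2 + (½)*0 = 9/2 + 0 = 9/2 ≈ 4.5000)
w(q) = 4*q
k(N, C) = 24 (k(N, C) = 4*6 = 24)
m(j) = -4 + (21 - j)/(1 + j) (m(j) = -4 + (24 + (-3 - j))/(j + 1) = -4 + (21 - j)/(1 + j))
Y(X, L) = 1
Y(m((l + 0)²), -4)*(-1956) = 1*(-1956) = -1956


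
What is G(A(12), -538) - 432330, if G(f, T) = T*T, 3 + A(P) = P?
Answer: -142886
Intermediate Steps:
A(P) = -3 + P
G(f, T) = T²
G(A(12), -538) - 432330 = (-538)² - 432330 = 289444 - 432330 = -142886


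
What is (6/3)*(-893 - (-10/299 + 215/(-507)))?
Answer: -20815876/11661 ≈ -1785.1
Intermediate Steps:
(6/3)*(-893 - (-10/299 + 215/(-507))) = (6*(1/3))*(-893 - (-10*1/299 + 215*(-1/507))) = 2*(-893 - (-10/299 - 215/507)) = 2*(-893 - 1*(-5335/11661)) = 2*(-893 + 5335/11661) = 2*(-10407938/11661) = -20815876/11661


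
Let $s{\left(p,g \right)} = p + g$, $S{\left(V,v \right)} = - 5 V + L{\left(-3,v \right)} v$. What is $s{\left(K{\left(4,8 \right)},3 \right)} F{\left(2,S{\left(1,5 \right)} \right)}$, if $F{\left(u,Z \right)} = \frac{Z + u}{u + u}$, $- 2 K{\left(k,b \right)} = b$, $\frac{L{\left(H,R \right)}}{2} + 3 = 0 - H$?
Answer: $\frac{3}{4} \approx 0.75$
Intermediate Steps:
$L{\left(H,R \right)} = -6 - 2 H$ ($L{\left(H,R \right)} = -6 + 2 \left(0 - H\right) = -6 + 2 \left(- H\right) = -6 - 2 H$)
$S{\left(V,v \right)} = - 5 V$ ($S{\left(V,v \right)} = - 5 V + \left(-6 - -6\right) v = - 5 V + \left(-6 + 6\right) v = - 5 V + 0 v = - 5 V + 0 = - 5 V$)
$K{\left(k,b \right)} = - \frac{b}{2}$
$F{\left(u,Z \right)} = \frac{Z + u}{2 u}$
$s{\left(p,g \right)} = g + p$
$s{\left(K{\left(4,8 \right)},3 \right)} F{\left(2,S{\left(1,5 \right)} \right)} = \left(3 - 4\right) \frac{\left(-5\right) 1 + 2}{2 \cdot 2} = \left(3 - 4\right) \frac{1}{2} \cdot \frac{1}{2} \left(-5 + 2\right) = - \frac{-3}{2 \cdot 2} = \left(-1\right) \left(- \frac{3}{4}\right) = \frac{3}{4}$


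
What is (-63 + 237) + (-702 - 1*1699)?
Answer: -2227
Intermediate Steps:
(-63 + 237) + (-702 - 1*1699) = 174 + (-702 - 1699) = 174 - 2401 = -2227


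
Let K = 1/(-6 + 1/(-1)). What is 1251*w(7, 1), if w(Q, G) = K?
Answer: -1251/7 ≈ -178.71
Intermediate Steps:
K = -⅐ (K = 1/(-6 + 1*(-1)) = 1/(-6 - 1) = 1/(-7) = -⅐ ≈ -0.14286)
w(Q, G) = -⅐
1251*w(7, 1) = 1251*(-⅐) = -1251/7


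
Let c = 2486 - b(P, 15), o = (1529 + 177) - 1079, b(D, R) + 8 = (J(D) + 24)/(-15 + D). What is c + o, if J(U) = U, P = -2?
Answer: 53079/17 ≈ 3122.3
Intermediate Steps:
b(D, R) = -8 + (24 + D)/(-15 + D) (b(D, R) = -8 + (D + 24)/(-15 + D) = -8 + (24 + D)/(-15 + D))
o = 627 (o = 1706 - 1079 = 627)
c = 42420/17 (c = 2486 - (144 - 7*(-2))/(-15 - 2) = 2486 - (144 + 14)/(-17) = 2486 - (-1)*158/17 = 2486 - 1*(-158/17) = 2486 + 158/17 = 42420/17 ≈ 2495.3)
c + o = 42420/17 + 627 = 53079/17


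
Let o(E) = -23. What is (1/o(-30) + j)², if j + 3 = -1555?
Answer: 1284147225/529 ≈ 2.4275e+6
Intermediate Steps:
j = -1558 (j = -3 - 1555 = -1558)
(1/o(-30) + j)² = (1/(-23) - 1558)² = (-1/23 - 1558)² = (-35835/23)² = 1284147225/529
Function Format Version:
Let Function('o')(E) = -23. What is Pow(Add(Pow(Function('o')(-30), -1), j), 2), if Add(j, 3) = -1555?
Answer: Rational(1284147225, 529) ≈ 2.4275e+6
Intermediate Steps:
j = -1558 (j = Add(-3, -1555) = -1558)
Pow(Add(Pow(Function('o')(-30), -1), j), 2) = Pow(Add(Pow(-23, -1), -1558), 2) = Pow(Add(Rational(-1, 23), -1558), 2) = Pow(Rational(-35835, 23), 2) = Rational(1284147225, 529)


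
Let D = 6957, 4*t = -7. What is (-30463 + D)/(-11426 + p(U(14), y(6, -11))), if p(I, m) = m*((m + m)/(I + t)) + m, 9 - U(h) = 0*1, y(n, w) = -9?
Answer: 97382/47281 ≈ 2.0596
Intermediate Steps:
t = -7/4 (t = (¼)*(-7) = -7/4 ≈ -1.7500)
U(h) = 9 (U(h) = 9 - 0 = 9 - 1*0 = 9 + 0 = 9)
p(I, m) = m + 2*m²/(-7/4 + I) (p(I, m) = m*((m + m)/(I - 7/4)) + m = m*((2*m)/(-7/4 + I)) + m = m*(2*m/(-7/4 + I)) + m = 2*m²/(-7/4 + I) + m = m + 2*m²/(-7/4 + I))
(-30463 + D)/(-11426 + p(U(14), y(6, -11))) = (-30463 + 6957)/(-11426 - 9*(-7 + 4*9 + 8*(-9))/(-7 + 4*9)) = -23506/(-11426 - 9*(-7 + 36 - 72)/(-7 + 36)) = -23506/(-11426 - 9*(-43)/29) = -23506/(-11426 - 9*1/29*(-43)) = -23506/(-11426 + 387/29) = -23506/(-330967/29) = -23506*(-29/330967) = 97382/47281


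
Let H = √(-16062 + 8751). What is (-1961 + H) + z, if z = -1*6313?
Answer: -8274 + I*√7311 ≈ -8274.0 + 85.504*I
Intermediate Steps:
z = -6313
H = I*√7311 (H = √(-7311) = I*√7311 ≈ 85.504*I)
(-1961 + H) + z = (-1961 + I*√7311) - 6313 = -8274 + I*√7311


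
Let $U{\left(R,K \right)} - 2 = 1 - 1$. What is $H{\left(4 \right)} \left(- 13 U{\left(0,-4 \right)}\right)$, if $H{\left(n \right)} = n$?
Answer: $-104$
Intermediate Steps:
$U{\left(R,K \right)} = 2$ ($U{\left(R,K \right)} = 2 + \left(1 - 1\right) = 2 + 0 = 2$)
$H{\left(4 \right)} \left(- 13 U{\left(0,-4 \right)}\right) = 4 \left(\left(-13\right) 2\right) = 4 \left(-26\right) = -104$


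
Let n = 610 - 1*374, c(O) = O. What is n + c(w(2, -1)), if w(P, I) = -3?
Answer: 233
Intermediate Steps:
n = 236 (n = 610 - 374 = 236)
n + c(w(2, -1)) = 236 - 3 = 233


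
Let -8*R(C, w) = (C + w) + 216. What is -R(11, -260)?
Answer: -33/8 ≈ -4.1250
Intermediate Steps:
R(C, w) = -27 - C/8 - w/8 (R(C, w) = -((C + w) + 216)/8 = -(216 + C + w)/8 = -27 - C/8 - w/8)
-R(11, -260) = -(-27 - 1/8*11 - 1/8*(-260)) = -(-27 - 11/8 + 65/2) = -1*33/8 = -33/8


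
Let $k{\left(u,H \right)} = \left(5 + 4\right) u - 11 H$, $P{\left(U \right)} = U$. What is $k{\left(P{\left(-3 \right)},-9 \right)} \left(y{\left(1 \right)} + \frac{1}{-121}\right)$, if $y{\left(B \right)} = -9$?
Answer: $- \frac{78480}{121} \approx -648.59$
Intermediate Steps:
$k{\left(u,H \right)} = - 11 H + 9 u$ ($k{\left(u,H \right)} = 9 u - 11 H = - 11 H + 9 u$)
$k{\left(P{\left(-3 \right)},-9 \right)} \left(y{\left(1 \right)} + \frac{1}{-121}\right) = \left(\left(-11\right) \left(-9\right) + 9 \left(-3\right)\right) \left(-9 + \frac{1}{-121}\right) = \left(99 - 27\right) \left(-9 - \frac{1}{121}\right) = 72 \left(- \frac{1090}{121}\right) = - \frac{78480}{121}$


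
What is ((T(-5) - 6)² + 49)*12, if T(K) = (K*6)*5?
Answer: 292620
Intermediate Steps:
T(K) = 30*K (T(K) = (6*K)*5 = 30*K)
((T(-5) - 6)² + 49)*12 = ((30*(-5) - 6)² + 49)*12 = ((-150 - 6)² + 49)*12 = ((-156)² + 49)*12 = (24336 + 49)*12 = 24385*12 = 292620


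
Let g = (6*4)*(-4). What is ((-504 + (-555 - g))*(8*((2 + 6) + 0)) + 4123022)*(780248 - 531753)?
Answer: 1009235108050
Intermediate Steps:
g = -96 (g = 24*(-4) = -96)
((-504 + (-555 - g))*(8*((2 + 6) + 0)) + 4123022)*(780248 - 531753) = ((-504 + (-555 - 1*(-96)))*(8*((2 + 6) + 0)) + 4123022)*(780248 - 531753) = ((-504 + (-555 + 96))*(8*(8 + 0)) + 4123022)*248495 = ((-504 - 459)*(8*8) + 4123022)*248495 = (-963*64 + 4123022)*248495 = (-61632 + 4123022)*248495 = 4061390*248495 = 1009235108050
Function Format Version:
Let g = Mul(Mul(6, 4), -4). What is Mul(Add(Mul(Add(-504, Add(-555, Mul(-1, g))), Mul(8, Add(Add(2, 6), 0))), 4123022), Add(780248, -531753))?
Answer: 1009235108050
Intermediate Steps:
g = -96 (g = Mul(24, -4) = -96)
Mul(Add(Mul(Add(-504, Add(-555, Mul(-1, g))), Mul(8, Add(Add(2, 6), 0))), 4123022), Add(780248, -531753)) = Mul(Add(Mul(Add(-504, Add(-555, Mul(-1, -96))), Mul(8, Add(Add(2, 6), 0))), 4123022), Add(780248, -531753)) = Mul(Add(Mul(Add(-504, Add(-555, 96)), Mul(8, Add(8, 0))), 4123022), 248495) = Mul(Add(Mul(Add(-504, -459), Mul(8, 8)), 4123022), 248495) = Mul(Add(Mul(-963, 64), 4123022), 248495) = Mul(Add(-61632, 4123022), 248495) = Mul(4061390, 248495) = 1009235108050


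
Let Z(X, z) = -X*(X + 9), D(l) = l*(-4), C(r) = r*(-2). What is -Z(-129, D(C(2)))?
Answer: 15480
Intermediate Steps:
C(r) = -2*r
D(l) = -4*l
Z(X, z) = -X*(9 + X)
-Z(-129, D(C(2))) = -(-1)*(-129)*(9 - 129) = -(-1)*(-129)*(-120) = -1*(-15480) = 15480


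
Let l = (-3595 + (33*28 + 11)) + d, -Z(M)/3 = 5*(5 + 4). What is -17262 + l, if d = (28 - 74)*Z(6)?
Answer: -13712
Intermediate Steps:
Z(M) = -135 (Z(M) = -15*(5 + 4) = -15*9 = -3*45 = -135)
d = 6210 (d = (28 - 74)*(-135) = -46*(-135) = 6210)
l = 3550 (l = (-3595 + (33*28 + 11)) + 6210 = (-3595 + (924 + 11)) + 6210 = (-3595 + 935) + 6210 = -2660 + 6210 = 3550)
-17262 + l = -17262 + 3550 = -13712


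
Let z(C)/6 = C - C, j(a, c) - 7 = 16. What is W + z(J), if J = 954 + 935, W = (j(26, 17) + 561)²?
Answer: 341056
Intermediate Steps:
j(a, c) = 23 (j(a, c) = 7 + 16 = 23)
W = 341056 (W = (23 + 561)² = 584² = 341056)
J = 1889
z(C) = 0 (z(C) = 6*(C - C) = 6*0 = 0)
W + z(J) = 341056 + 0 = 341056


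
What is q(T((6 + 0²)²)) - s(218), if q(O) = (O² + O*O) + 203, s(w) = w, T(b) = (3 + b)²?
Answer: 4626867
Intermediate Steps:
q(O) = 203 + 2*O² (q(O) = (O² + O²) + 203 = 2*O² + 203 = 203 + 2*O²)
q(T((6 + 0²)²)) - s(218) = (203 + 2*((3 + (6 + 0²)²)²)²) - 1*218 = (203 + 2*((3 + (6 + 0)²)²)²) - 218 = (203 + 2*((3 + 6²)²)²) - 218 = (203 + 2*((3 + 36)²)²) - 218 = (203 + 2*(39²)²) - 218 = (203 + 2*1521²) - 218 = (203 + 2*2313441) - 218 = (203 + 4626882) - 218 = 4627085 - 218 = 4626867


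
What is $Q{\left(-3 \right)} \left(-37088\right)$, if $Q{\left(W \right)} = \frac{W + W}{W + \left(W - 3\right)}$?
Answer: $- \frac{74176}{3} \approx -24725.0$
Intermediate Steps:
$Q{\left(W \right)} = \frac{2 W}{-3 + 2 W}$ ($Q{\left(W \right)} = \frac{2 W}{W + \left(-3 + W\right)} = \frac{2 W}{-3 + 2 W}$)
$Q{\left(-3 \right)} \left(-37088\right) = 2 \left(-3\right) \frac{1}{-3 + 2 \left(-3\right)} \left(-37088\right) = 2 \left(-3\right) \frac{1}{-3 - 6} \left(-37088\right) = 2 \left(-3\right) \frac{1}{-9} \left(-37088\right) = 2 \left(-3\right) \left(- \frac{1}{9}\right) \left(-37088\right) = \frac{2}{3} \left(-37088\right) = - \frac{74176}{3}$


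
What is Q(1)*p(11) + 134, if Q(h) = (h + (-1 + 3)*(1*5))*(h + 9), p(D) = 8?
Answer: 1014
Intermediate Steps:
Q(h) = (9 + h)*(10 + h) (Q(h) = (h + 2*5)*(9 + h) = (h + 10)*(9 + h) = (10 + h)*(9 + h) = (9 + h)*(10 + h))
Q(1)*p(11) + 134 = (90 + 1**2 + 19*1)*8 + 134 = (90 + 1 + 19)*8 + 134 = 110*8 + 134 = 880 + 134 = 1014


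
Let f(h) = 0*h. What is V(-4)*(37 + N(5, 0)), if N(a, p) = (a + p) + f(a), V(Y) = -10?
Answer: -420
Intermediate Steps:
f(h) = 0
N(a, p) = a + p (N(a, p) = (a + p) + 0 = a + p)
V(-4)*(37 + N(5, 0)) = -10*(37 + (5 + 0)) = -10*(37 + 5) = -10*42 = -420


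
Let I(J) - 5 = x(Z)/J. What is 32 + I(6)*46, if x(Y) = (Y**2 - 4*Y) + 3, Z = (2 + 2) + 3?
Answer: 446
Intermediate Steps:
Z = 7 (Z = 4 + 3 = 7)
x(Y) = 3 + Y**2 - 4*Y
I(J) = 5 + 24/J (I(J) = 5 + (3 + 7**2 - 4*7)/J = 5 + (3 + 49 - 28)/J = 5 + 24/J)
32 + I(6)*46 = 32 + (5 + 24/6)*46 = 32 + (5 + 24*(1/6))*46 = 32 + (5 + 4)*46 = 32 + 9*46 = 32 + 414 = 446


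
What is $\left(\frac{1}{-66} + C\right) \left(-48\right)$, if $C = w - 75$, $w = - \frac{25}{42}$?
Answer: $\frac{279456}{77} \approx 3629.3$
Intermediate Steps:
$w = - \frac{25}{42}$ ($w = \left(-25\right) \frac{1}{42} = - \frac{25}{42} \approx -0.59524$)
$C = - \frac{3175}{42}$ ($C = - \frac{25}{42} - 75 = - \frac{3175}{42} \approx -75.595$)
$\left(\frac{1}{-66} + C\right) \left(-48\right) = \left(\frac{1}{-66} - \frac{3175}{42}\right) \left(-48\right) = \left(- \frac{1}{66} - \frac{3175}{42}\right) \left(-48\right) = \left(- \frac{5822}{77}\right) \left(-48\right) = \frac{279456}{77}$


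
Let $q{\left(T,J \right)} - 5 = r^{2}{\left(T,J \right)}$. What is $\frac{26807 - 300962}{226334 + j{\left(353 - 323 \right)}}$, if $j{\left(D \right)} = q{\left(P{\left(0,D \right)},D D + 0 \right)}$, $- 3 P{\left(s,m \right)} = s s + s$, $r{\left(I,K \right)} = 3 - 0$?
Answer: $- \frac{274155}{226348} \approx -1.2112$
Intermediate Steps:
$r{\left(I,K \right)} = 3$ ($r{\left(I,K \right)} = 3 + 0 = 3$)
$P{\left(s,m \right)} = - \frac{s}{3} - \frac{s^{2}}{3}$ ($P{\left(s,m \right)} = - \frac{s s + s}{3} = - \frac{s^{2} + s}{3} = - \frac{s + s^{2}}{3} = - \frac{s}{3} - \frac{s^{2}}{3}$)
$q{\left(T,J \right)} = 14$ ($q{\left(T,J \right)} = 5 + 3^{2} = 5 + 9 = 14$)
$j{\left(D \right)} = 14$
$\frac{26807 - 300962}{226334 + j{\left(353 - 323 \right)}} = \frac{26807 - 300962}{226334 + 14} = - \frac{274155}{226348}$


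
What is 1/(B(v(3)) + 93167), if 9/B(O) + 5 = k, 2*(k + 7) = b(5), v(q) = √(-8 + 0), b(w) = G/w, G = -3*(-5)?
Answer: 7/652163 ≈ 1.0734e-5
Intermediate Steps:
G = 15
b(w) = 15/w
v(q) = 2*I*√2 (v(q) = √(-8) = 2*I*√2)
k = -11/2 (k = -7 + (15/5)/2 = -7 + (15*(⅕))/2 = -7 + (½)*3 = -7 + 3/2 = -11/2 ≈ -5.5000)
B(O) = -6/7 (B(O) = 9/(-5 - 11/2) = 9/(-21/2) = 9*(-2/21) = -6/7)
1/(B(v(3)) + 93167) = 1/(-6/7 + 93167) = 1/(652163/7) = 7/652163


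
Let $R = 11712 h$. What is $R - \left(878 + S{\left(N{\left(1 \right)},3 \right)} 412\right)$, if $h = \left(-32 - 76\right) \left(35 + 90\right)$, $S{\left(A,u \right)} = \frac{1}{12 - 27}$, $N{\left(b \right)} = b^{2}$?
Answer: $- \frac{2371692758}{15} \approx -1.5811 \cdot 10^{8}$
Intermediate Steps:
$S{\left(A,u \right)} = - \frac{1}{15}$ ($S{\left(A,u \right)} = \frac{1}{-15} = - \frac{1}{15}$)
$h = -13500$ ($h = \left(-108\right) 125 = -13500$)
$R = -158112000$ ($R = 11712 \left(-13500\right) = -158112000$)
$R - \left(878 + S{\left(N{\left(1 \right)},3 \right)} 412\right) = -158112000 - \left(878 - \frac{412}{15}\right) = -158112000 - \frac{12758}{15} = - \frac{2371692758}{15}$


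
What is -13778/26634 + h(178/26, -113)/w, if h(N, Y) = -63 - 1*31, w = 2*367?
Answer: -3154162/4887339 ≈ -0.64537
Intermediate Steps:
w = 734
h(N, Y) = -94 (h(N, Y) = -63 - 31 = -94)
-13778/26634 + h(178/26, -113)/w = -13778/26634 - 94/734 = -13778*1/26634 - 94*1/734 = -6889/13317 - 47/367 = -3154162/4887339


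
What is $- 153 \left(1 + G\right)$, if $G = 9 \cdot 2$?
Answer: $-2907$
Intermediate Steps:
$G = 18$
$- 153 \left(1 + G\right) = - 153 \left(1 + 18\right) = \left(-153\right) 19 = -2907$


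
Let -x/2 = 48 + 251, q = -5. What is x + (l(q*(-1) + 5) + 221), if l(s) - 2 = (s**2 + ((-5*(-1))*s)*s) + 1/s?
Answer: 2251/10 ≈ 225.10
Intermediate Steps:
x = -598 (x = -2*(48 + 251) = -2*299 = -598)
l(s) = 2 + 1/s + 6*s**2 (l(s) = 2 + ((s**2 + ((-5*(-1))*s)*s) + 1/s) = 2 + ((s**2 + (5*s)*s) + 1/s) = 2 + ((s**2 + 5*s**2) + 1/s) = 2 + (6*s**2 + 1/s) = 2 + (1/s + 6*s**2) = 2 + 1/s + 6*s**2)
x + (l(q*(-1) + 5) + 221) = -598 + ((2 + 1/(-5*(-1) + 5) + 6*(-5*(-1) + 5)**2) + 221) = -598 + ((2 + 1/(5 + 5) + 6*(5 + 5)**2) + 221) = -598 + ((2 + 1/10 + 6*10**2) + 221) = -598 + ((2 + 1/10 + 6*100) + 221) = -598 + ((2 + 1/10 + 600) + 221) = -598 + (6021/10 + 221) = -598 + 8231/10 = 2251/10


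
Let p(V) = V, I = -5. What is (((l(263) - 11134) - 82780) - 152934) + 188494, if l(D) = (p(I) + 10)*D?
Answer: -57039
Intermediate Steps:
l(D) = 5*D (l(D) = (-5 + 10)*D = 5*D)
(((l(263) - 11134) - 82780) - 152934) + 188494 = (((5*263 - 11134) - 82780) - 152934) + 188494 = (((1315 - 11134) - 82780) - 152934) + 188494 = ((-9819 - 82780) - 152934) + 188494 = (-92599 - 152934) + 188494 = -245533 + 188494 = -57039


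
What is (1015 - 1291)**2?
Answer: 76176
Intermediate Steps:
(1015 - 1291)**2 = (-276)**2 = 76176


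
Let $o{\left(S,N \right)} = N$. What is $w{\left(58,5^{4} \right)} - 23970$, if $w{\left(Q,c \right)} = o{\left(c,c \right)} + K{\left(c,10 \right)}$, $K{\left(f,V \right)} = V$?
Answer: $-23335$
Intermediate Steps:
$w{\left(Q,c \right)} = 10 + c$ ($w{\left(Q,c \right)} = c + 10 = 10 + c$)
$w{\left(58,5^{4} \right)} - 23970 = \left(10 + 5^{4}\right) - 23970 = \left(10 + 625\right) - 23970 = 635 - 23970 = -23335$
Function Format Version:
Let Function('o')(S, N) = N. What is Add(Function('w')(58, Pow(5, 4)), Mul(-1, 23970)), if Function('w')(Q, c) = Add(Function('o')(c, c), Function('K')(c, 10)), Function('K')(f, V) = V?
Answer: -23335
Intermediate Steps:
Function('w')(Q, c) = Add(10, c) (Function('w')(Q, c) = Add(c, 10) = Add(10, c))
Add(Function('w')(58, Pow(5, 4)), Mul(-1, 23970)) = Add(Add(10, Pow(5, 4)), Mul(-1, 23970)) = Add(Add(10, 625), -23970) = Add(635, -23970) = -23335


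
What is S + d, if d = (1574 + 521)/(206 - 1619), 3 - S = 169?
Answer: -236653/1413 ≈ -167.48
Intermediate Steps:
S = -166 (S = 3 - 1*169 = 3 - 169 = -166)
d = -2095/1413 (d = 2095/(-1413) = 2095*(-1/1413) = -2095/1413 ≈ -1.4827)
S + d = -166 - 2095/1413 = -236653/1413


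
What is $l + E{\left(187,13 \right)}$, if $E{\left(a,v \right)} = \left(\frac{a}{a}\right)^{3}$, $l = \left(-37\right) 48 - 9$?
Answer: $-1784$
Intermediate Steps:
$l = -1785$ ($l = -1776 - 9 = -1785$)
$E{\left(a,v \right)} = 1$ ($E{\left(a,v \right)} = 1^{3} = 1$)
$l + E{\left(187,13 \right)} = -1785 + 1 = -1784$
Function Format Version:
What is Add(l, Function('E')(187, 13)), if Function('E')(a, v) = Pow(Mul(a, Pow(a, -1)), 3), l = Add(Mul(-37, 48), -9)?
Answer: -1784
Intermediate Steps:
l = -1785 (l = Add(-1776, -9) = -1785)
Function('E')(a, v) = 1 (Function('E')(a, v) = Pow(1, 3) = 1)
Add(l, Function('E')(187, 13)) = Add(-1785, 1) = -1784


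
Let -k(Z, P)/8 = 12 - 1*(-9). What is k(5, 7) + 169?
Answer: 1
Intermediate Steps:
k(Z, P) = -168 (k(Z, P) = -8*(12 - 1*(-9)) = -8*(12 + 9) = -8*21 = -168)
k(5, 7) + 169 = -168 + 169 = 1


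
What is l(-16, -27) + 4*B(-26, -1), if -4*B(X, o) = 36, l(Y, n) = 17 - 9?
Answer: -28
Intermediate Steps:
l(Y, n) = 8
B(X, o) = -9 (B(X, o) = -1/4*36 = -9)
l(-16, -27) + 4*B(-26, -1) = 8 + 4*(-9) = 8 - 36 = -28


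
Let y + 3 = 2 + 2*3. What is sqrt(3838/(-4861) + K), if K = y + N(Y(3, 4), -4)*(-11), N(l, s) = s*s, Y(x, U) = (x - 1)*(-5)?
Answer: I*sqrt(4059270409)/4861 ≈ 13.107*I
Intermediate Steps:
Y(x, U) = 5 - 5*x (Y(x, U) = (-1 + x)*(-5) = 5 - 5*x)
N(l, s) = s**2
y = 5 (y = -3 + (2 + 2*3) = -3 + (2 + 6) = -3 + 8 = 5)
K = -171 (K = 5 + (-4)**2*(-11) = 5 + 16*(-11) = 5 - 176 = -171)
sqrt(3838/(-4861) + K) = sqrt(3838/(-4861) - 171) = sqrt(3838*(-1/4861) - 171) = sqrt(-3838/4861 - 171) = sqrt(-835069/4861) = I*sqrt(4059270409)/4861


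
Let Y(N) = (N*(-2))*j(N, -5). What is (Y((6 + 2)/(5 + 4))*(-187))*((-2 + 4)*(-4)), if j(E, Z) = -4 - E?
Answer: 1053184/81 ≈ 13002.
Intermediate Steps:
Y(N) = -2*N*(-4 - N) (Y(N) = (N*(-2))*(-4 - N) = (-2*N)*(-4 - N) = -2*N*(-4 - N))
(Y((6 + 2)/(5 + 4))*(-187))*((-2 + 4)*(-4)) = ((2*((6 + 2)/(5 + 4))*(4 + (6 + 2)/(5 + 4)))*(-187))*((-2 + 4)*(-4)) = ((2*(8/9)*(4 + 8/9))*(-187))*(2*(-4)) = ((2*(8*(1/9))*(4 + 8*(1/9)))*(-187))*(-8) = ((2*(8/9)*(4 + 8/9))*(-187))*(-8) = ((2*(8/9)*(44/9))*(-187))*(-8) = ((704/81)*(-187))*(-8) = -131648/81*(-8) = 1053184/81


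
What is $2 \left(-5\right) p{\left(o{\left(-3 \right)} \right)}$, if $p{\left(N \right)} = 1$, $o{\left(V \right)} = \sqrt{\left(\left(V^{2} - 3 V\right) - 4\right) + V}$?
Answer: $-10$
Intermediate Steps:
$o{\left(V \right)} = \sqrt{-4 + V^{2} - 2 V}$ ($o{\left(V \right)} = \sqrt{\left(-4 + V^{2} - 3 V\right) + V} = \sqrt{-4 + V^{2} - 2 V}$)
$2 \left(-5\right) p{\left(o{\left(-3 \right)} \right)} = 2 \left(-5\right) 1 = \left(-10\right) 1 = -10$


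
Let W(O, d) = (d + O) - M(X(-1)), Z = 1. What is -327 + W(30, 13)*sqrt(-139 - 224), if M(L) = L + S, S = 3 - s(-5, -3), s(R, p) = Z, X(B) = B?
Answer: -327 + 462*I*sqrt(3) ≈ -327.0 + 800.21*I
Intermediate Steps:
s(R, p) = 1
S = 2 (S = 3 - 1*1 = 3 - 1 = 2)
M(L) = 2 + L (M(L) = L + 2 = 2 + L)
W(O, d) = -1 + O + d (W(O, d) = (d + O) - (2 - 1) = (O + d) - 1*1 = (O + d) - 1 = -1 + O + d)
-327 + W(30, 13)*sqrt(-139 - 224) = -327 + (-1 + 30 + 13)*sqrt(-139 - 224) = -327 + 42*sqrt(-363) = -327 + 42*(11*I*sqrt(3)) = -327 + 462*I*sqrt(3)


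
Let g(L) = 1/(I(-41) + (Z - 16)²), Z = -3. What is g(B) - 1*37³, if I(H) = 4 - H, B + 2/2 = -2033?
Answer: -20565117/406 ≈ -50653.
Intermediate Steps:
B = -2034 (B = -1 - 2033 = -2034)
g(L) = 1/406 (g(L) = 1/((4 - 1*(-41)) + (-3 - 16)²) = 1/((4 + 41) + (-19)²) = 1/(45 + 361) = 1/406)
g(B) - 1*37³ = 1/406 - 1*37³ = 1/406 - 1*50653 = 1/406 - 50653 = -20565117/406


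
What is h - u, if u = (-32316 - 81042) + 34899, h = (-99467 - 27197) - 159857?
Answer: -208062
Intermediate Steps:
h = -286521 (h = -126664 - 159857 = -286521)
u = -78459 (u = -113358 + 34899 = -78459)
h - u = -286521 - 1*(-78459) = -286521 + 78459 = -208062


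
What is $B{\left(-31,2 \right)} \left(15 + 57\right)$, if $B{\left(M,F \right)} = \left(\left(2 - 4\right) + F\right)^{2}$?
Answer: $0$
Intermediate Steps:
$B{\left(M,F \right)} = \left(-2 + F\right)^{2}$ ($B{\left(M,F \right)} = \left(\left(2 - 4\right) + F\right)^{2} = \left(-2 + F\right)^{2}$)
$B{\left(-31,2 \right)} \left(15 + 57\right) = \left(-2 + 2\right)^{2} \left(15 + 57\right) = 0^{2} \cdot 72 = 0 \cdot 72 = 0$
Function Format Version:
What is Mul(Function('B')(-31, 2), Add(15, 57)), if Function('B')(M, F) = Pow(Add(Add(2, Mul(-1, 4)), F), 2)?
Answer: 0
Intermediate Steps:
Function('B')(M, F) = Pow(Add(-2, F), 2) (Function('B')(M, F) = Pow(Add(Add(2, -4), F), 2) = Pow(Add(-2, F), 2))
Mul(Function('B')(-31, 2), Add(15, 57)) = Mul(Pow(Add(-2, 2), 2), Add(15, 57)) = Mul(Pow(0, 2), 72) = Mul(0, 72) = 0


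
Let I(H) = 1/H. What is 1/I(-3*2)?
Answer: -6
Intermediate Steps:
1/I(-3*2) = 1/(1/(-3*2)) = 1/(1/(-6)) = 1/(-⅙) = -6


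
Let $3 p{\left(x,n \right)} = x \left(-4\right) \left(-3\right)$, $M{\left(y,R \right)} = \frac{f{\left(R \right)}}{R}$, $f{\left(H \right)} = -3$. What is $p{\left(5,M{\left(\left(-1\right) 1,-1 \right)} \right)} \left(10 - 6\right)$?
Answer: $80$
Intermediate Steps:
$M{\left(y,R \right)} = - \frac{3}{R}$
$p{\left(x,n \right)} = 4 x$ ($p{\left(x,n \right)} = \frac{x \left(-4\right) \left(-3\right)}{3} = \frac{- 4 x \left(-3\right)}{3} = \frac{12 x}{3} = 4 x$)
$p{\left(5,M{\left(\left(-1\right) 1,-1 \right)} \right)} \left(10 - 6\right) = 4 \cdot 5 \left(10 - 6\right) = 20 \cdot 4 = 80$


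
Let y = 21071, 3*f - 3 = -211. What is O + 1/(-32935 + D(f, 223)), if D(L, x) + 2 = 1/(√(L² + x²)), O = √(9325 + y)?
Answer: -5388767675/177489840911472 + 2*√7599 - 5*√19633/177489840911472 ≈ 174.34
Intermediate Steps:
f = -208/3 (f = 1 + (⅓)*(-211) = 1 - 211/3 = -208/3 ≈ -69.333)
O = 2*√7599 (O = √(9325 + 21071) = √30396 = 2*√7599 ≈ 174.34)
D(L, x) = -2 + (L² + x²)^(-½) (D(L, x) = -2 + 1/(√(L² + x²)) = -2 + (L² + x²)^(-½))
O + 1/(-32935 + D(f, 223)) = 2*√7599 + 1/(-32935 + (-2 + ((-208/3)² + 223²)^(-½))) = 2*√7599 + 1/(-32935 + (-2 + (43264/9 + 49729)^(-½))) = 2*√7599 + 1/(-32935 + (-2 + (490825/9)^(-½))) = 2*√7599 + 1/(-32935 + (-2 + 3*√19633/98165)) = 2*√7599 + 1/(-32937 + 3*√19633/98165) = 1/(-32937 + 3*√19633/98165) + 2*√7599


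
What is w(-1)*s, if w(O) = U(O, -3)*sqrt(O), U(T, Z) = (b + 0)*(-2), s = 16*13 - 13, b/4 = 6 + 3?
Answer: -14040*I ≈ -14040.0*I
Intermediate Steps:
b = 36 (b = 4*(6 + 3) = 4*9 = 36)
s = 195 (s = 208 - 13 = 195)
U(T, Z) = -72 (U(T, Z) = (36 + 0)*(-2) = 36*(-2) = -72)
w(O) = -72*sqrt(O)
w(-1)*s = -72*I*195 = -14040*I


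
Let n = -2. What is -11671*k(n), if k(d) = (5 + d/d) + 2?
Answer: -93368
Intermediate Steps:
k(d) = 8 (k(d) = (5 + 1) + 2 = 6 + 2 = 8)
-11671*k(n) = -11671*8 = -93368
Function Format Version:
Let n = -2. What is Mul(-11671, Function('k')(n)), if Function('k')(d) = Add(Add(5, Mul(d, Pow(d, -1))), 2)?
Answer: -93368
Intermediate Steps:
Function('k')(d) = 8 (Function('k')(d) = Add(Add(5, 1), 2) = Add(6, 2) = 8)
Mul(-11671, Function('k')(n)) = Mul(-11671, 8) = -93368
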